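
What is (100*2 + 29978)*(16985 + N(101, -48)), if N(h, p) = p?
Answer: 511124786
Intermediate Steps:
(100*2 + 29978)*(16985 + N(101, -48)) = (100*2 + 29978)*(16985 - 48) = (200 + 29978)*16937 = 30178*16937 = 511124786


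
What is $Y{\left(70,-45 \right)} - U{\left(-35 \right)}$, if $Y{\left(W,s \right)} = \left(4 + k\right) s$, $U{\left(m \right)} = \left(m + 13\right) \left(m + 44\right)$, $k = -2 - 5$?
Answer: $333$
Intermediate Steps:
$k = -7$ ($k = -2 - 5 = -7$)
$U{\left(m \right)} = \left(13 + m\right) \left(44 + m\right)$
$Y{\left(W,s \right)} = - 3 s$ ($Y{\left(W,s \right)} = \left(4 - 7\right) s = - 3 s$)
$Y{\left(70,-45 \right)} - U{\left(-35 \right)} = \left(-3\right) \left(-45\right) - \left(572 + \left(-35\right)^{2} + 57 \left(-35\right)\right) = 135 - \left(572 + 1225 - 1995\right) = 135 - -198 = 135 + 198 = 333$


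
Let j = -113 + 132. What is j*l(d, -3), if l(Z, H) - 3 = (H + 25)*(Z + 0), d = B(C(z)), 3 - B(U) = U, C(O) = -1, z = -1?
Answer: 1729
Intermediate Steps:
B(U) = 3 - U
d = 4 (d = 3 - 1*(-1) = 3 + 1 = 4)
l(Z, H) = 3 + Z*(25 + H) (l(Z, H) = 3 + (H + 25)*(Z + 0) = 3 + (25 + H)*Z = 3 + Z*(25 + H))
j = 19
j*l(d, -3) = 19*(3 + 25*4 - 3*4) = 19*(3 + 100 - 12) = 19*91 = 1729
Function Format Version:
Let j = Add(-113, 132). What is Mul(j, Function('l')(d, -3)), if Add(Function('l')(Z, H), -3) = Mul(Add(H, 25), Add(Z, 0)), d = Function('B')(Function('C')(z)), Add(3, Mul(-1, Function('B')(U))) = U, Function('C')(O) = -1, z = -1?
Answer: 1729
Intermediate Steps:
Function('B')(U) = Add(3, Mul(-1, U))
d = 4 (d = Add(3, Mul(-1, -1)) = Add(3, 1) = 4)
Function('l')(Z, H) = Add(3, Mul(Z, Add(25, H))) (Function('l')(Z, H) = Add(3, Mul(Add(H, 25), Add(Z, 0))) = Add(3, Mul(Add(25, H), Z)) = Add(3, Mul(Z, Add(25, H))))
j = 19
Mul(j, Function('l')(d, -3)) = Mul(19, Add(3, Mul(25, 4), Mul(-3, 4))) = Mul(19, Add(3, 100, -12)) = Mul(19, 91) = 1729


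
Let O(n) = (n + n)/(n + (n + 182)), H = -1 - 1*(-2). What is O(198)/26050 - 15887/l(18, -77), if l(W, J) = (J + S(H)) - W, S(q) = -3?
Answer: 59802252277/368894050 ≈ 162.11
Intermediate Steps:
H = 1 (H = -1 + 2 = 1)
O(n) = 2*n/(182 + 2*n) (O(n) = (2*n)/(n + (182 + n)) = (2*n)/(182 + 2*n) = 2*n/(182 + 2*n))
l(W, J) = -3 + J - W (l(W, J) = (J - 3) - W = (-3 + J) - W = -3 + J - W)
O(198)/26050 - 15887/l(18, -77) = (198/(91 + 198))/26050 - 15887/(-3 - 77 - 1*18) = (198/289)*(1/26050) - 15887/(-3 - 77 - 18) = (198*(1/289))*(1/26050) - 15887/(-98) = (198/289)*(1/26050) - 15887*(-1/98) = 99/3764225 + 15887/98 = 59802252277/368894050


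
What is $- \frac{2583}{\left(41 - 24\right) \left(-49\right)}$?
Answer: $\frac{369}{119} \approx 3.1008$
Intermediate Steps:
$- \frac{2583}{\left(41 - 24\right) \left(-49\right)} = - \frac{2583}{17 \left(-49\right)} = - \frac{2583}{-833} = \left(-2583\right) \left(- \frac{1}{833}\right) = \frac{369}{119}$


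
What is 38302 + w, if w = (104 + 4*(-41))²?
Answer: 41902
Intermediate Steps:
w = 3600 (w = (104 - 164)² = (-60)² = 3600)
38302 + w = 38302 + 3600 = 41902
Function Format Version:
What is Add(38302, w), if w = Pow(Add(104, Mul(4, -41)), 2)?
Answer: 41902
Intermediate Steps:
w = 3600 (w = Pow(Add(104, -164), 2) = Pow(-60, 2) = 3600)
Add(38302, w) = Add(38302, 3600) = 41902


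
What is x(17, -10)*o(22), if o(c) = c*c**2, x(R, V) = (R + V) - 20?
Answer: -138424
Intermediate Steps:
x(R, V) = -20 + R + V
o(c) = c**3
x(17, -10)*o(22) = (-20 + 17 - 10)*22**3 = -13*10648 = -138424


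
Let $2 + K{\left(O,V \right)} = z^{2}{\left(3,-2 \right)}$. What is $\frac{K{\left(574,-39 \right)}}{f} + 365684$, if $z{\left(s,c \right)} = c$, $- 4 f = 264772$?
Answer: $\frac{24205721010}{66193} \approx 3.6568 \cdot 10^{5}$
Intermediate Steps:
$f = -66193$ ($f = \left(- \frac{1}{4}\right) 264772 = -66193$)
$K{\left(O,V \right)} = 2$ ($K{\left(O,V \right)} = -2 + \left(-2\right)^{2} = -2 + 4 = 2$)
$\frac{K{\left(574,-39 \right)}}{f} + 365684 = \frac{2}{-66193} + 365684 = 2 \left(- \frac{1}{66193}\right) + 365684 = - \frac{2}{66193} + 365684 = \frac{24205721010}{66193}$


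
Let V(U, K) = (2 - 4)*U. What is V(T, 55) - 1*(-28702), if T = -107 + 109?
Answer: 28698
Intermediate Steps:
T = 2
V(U, K) = -2*U
V(T, 55) - 1*(-28702) = -2*2 - 1*(-28702) = -4 + 28702 = 28698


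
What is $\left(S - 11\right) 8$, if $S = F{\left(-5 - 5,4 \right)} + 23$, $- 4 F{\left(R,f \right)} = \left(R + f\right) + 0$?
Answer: $108$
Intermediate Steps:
$F{\left(R,f \right)} = - \frac{R}{4} - \frac{f}{4}$ ($F{\left(R,f \right)} = - \frac{\left(R + f\right) + 0}{4} = - \frac{R + f}{4} = - \frac{R}{4} - \frac{f}{4}$)
$S = \frac{49}{2}$ ($S = \left(- \frac{-5 - 5}{4} - 1\right) + 23 = \left(\left(- \frac{1}{4}\right) \left(-10\right) - 1\right) + 23 = \left(\frac{5}{2} - 1\right) + 23 = \frac{3}{2} + 23 = \frac{49}{2} \approx 24.5$)
$\left(S - 11\right) 8 = \left(\frac{49}{2} - 11\right) 8 = \frac{27}{2} \cdot 8 = 108$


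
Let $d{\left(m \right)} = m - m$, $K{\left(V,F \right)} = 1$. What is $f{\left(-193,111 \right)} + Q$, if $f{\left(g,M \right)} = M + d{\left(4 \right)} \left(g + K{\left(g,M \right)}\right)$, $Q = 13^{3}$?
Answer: $2308$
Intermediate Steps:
$d{\left(m \right)} = 0$
$Q = 2197$
$f{\left(g,M \right)} = M$ ($f{\left(g,M \right)} = M + 0 \left(g + 1\right) = M + 0 \left(1 + g\right) = M + 0 = M$)
$f{\left(-193,111 \right)} + Q = 111 + 2197 = 2308$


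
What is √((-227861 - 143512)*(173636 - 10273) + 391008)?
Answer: I*√60668216391 ≈ 2.4631e+5*I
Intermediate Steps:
√((-227861 - 143512)*(173636 - 10273) + 391008) = √(-371373*163363 + 391008) = √(-60668607399 + 391008) = √(-60668216391) = I*√60668216391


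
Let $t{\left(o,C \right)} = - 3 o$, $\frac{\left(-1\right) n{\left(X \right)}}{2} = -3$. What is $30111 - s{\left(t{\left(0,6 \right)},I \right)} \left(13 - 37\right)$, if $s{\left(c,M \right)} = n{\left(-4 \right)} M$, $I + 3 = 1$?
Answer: $29823$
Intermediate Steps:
$I = -2$ ($I = -3 + 1 = -2$)
$n{\left(X \right)} = 6$ ($n{\left(X \right)} = \left(-2\right) \left(-3\right) = 6$)
$s{\left(c,M \right)} = 6 M$
$30111 - s{\left(t{\left(0,6 \right)},I \right)} \left(13 - 37\right) = 30111 - 6 \left(-2\right) \left(13 - 37\right) = 30111 - \left(-12\right) \left(-24\right) = 30111 - 288 = 29823$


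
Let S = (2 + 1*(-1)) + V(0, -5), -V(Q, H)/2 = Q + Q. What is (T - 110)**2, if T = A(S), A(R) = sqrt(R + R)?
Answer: (110 - sqrt(2))**2 ≈ 11791.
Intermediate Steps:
V(Q, H) = -4*Q (V(Q, H) = -2*(Q + Q) = -4*Q)
S = 1 (S = (2 + 1*(-1)) - 4*0 = (2 - 1) + 0 = 1 + 0 = 1)
A(R) = sqrt(2)*sqrt(R) (A(R) = sqrt(2*R) = sqrt(2)*sqrt(R))
T = sqrt(2) (T = sqrt(2)*sqrt(1) = sqrt(2)*1 = sqrt(2) ≈ 1.4142)
(T - 110)**2 = (sqrt(2) - 110)**2 = (-110 + sqrt(2))**2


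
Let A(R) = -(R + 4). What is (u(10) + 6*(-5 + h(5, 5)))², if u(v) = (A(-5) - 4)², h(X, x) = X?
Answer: 81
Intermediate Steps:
A(R) = -4 - R (A(R) = -(4 + R) = -4 - R)
u(v) = 9 (u(v) = ((-4 - 1*(-5)) - 4)² = ((-4 + 5) - 4)² = (1 - 4)² = (-3)² = 9)
(u(10) + 6*(-5 + h(5, 5)))² = (9 + 6*(-5 + 5))² = (9 + 6*0)² = (9 + 0)² = 9² = 81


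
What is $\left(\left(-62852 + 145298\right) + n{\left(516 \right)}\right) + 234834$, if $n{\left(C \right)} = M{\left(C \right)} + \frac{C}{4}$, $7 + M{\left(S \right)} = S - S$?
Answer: $317402$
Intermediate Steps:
$M{\left(S \right)} = -7$ ($M{\left(S \right)} = -7 + \left(S - S\right) = -7 + 0 = -7$)
$n{\left(C \right)} = -7 + \frac{C}{4}$
$\left(\left(-62852 + 145298\right) + n{\left(516 \right)}\right) + 234834 = \left(\left(-62852 + 145298\right) + \left(-7 + \frac{1}{4} \cdot 516\right)\right) + 234834 = \left(82446 + \left(-7 + 129\right)\right) + 234834 = \left(82446 + 122\right) + 234834 = 82568 + 234834 = 317402$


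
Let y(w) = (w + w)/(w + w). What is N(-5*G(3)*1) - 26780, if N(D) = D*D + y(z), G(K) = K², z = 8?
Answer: -24754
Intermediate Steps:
y(w) = 1 (y(w) = (2*w)/((2*w)) = (2*w)*(1/(2*w)) = 1)
N(D) = 1 + D² (N(D) = D*D + 1 = D² + 1 = 1 + D²)
N(-5*G(3)*1) - 26780 = (1 + (-5*3²*1)²) - 26780 = (1 + (-5*9*1)²) - 26780 = (1 + (-45*1)²) - 26780 = (1 + (-45)²) - 26780 = (1 + 2025) - 26780 = 2026 - 26780 = -24754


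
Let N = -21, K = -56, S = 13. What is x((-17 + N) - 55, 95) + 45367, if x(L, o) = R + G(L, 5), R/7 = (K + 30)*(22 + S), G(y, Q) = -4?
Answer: 38993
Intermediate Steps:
R = -6370 (R = 7*((-56 + 30)*(22 + 13)) = 7*(-26*35) = 7*(-910) = -6370)
x(L, o) = -6374 (x(L, o) = -6370 - 4 = -6374)
x((-17 + N) - 55, 95) + 45367 = -6374 + 45367 = 38993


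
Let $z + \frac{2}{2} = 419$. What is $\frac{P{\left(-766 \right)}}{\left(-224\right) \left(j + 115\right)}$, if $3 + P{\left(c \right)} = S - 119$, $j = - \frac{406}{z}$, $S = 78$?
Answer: $\frac{2299}{1334592} \approx 0.0017226$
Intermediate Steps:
$z = 418$ ($z = -1 + 419 = 418$)
$j = - \frac{203}{209}$ ($j = - \frac{406}{418} = \left(-406\right) \frac{1}{418} = - \frac{203}{209} \approx -0.97129$)
$P{\left(c \right)} = -44$ ($P{\left(c \right)} = -3 + \left(78 - 119\right) = -3 - 41 = -44$)
$\frac{P{\left(-766 \right)}}{\left(-224\right) \left(j + 115\right)} = - \frac{44}{\left(-224\right) \left(- \frac{203}{209} + 115\right)} = - \frac{44}{\left(-224\right) \frac{23832}{209}} = - \frac{44}{- \frac{5338368}{209}} = \left(-44\right) \left(- \frac{209}{5338368}\right) = \frac{2299}{1334592}$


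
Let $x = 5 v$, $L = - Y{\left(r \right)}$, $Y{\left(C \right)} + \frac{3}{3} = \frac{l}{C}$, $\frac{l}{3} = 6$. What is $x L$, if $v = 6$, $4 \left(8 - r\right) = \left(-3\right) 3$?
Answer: $- \frac{930}{41} \approx -22.683$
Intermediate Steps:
$l = 18$ ($l = 3 \cdot 6 = 18$)
$r = \frac{41}{4}$ ($r = 8 - \frac{\left(-3\right) 3}{4} = 8 - - \frac{9}{4} = 8 + \frac{9}{4} = \frac{41}{4} \approx 10.25$)
$Y{\left(C \right)} = -1 + \frac{18}{C}$
$L = - \frac{31}{41}$ ($L = - \frac{18 - \frac{41}{4}}{\frac{41}{4}} = - \frac{4 \left(18 - \frac{41}{4}\right)}{41} = - \frac{4 \cdot 31}{41 \cdot 4} = \left(-1\right) \frac{31}{41} = - \frac{31}{41} \approx -0.7561$)
$x = 30$ ($x = 5 \cdot 6 = 30$)
$x L = 30 \left(- \frac{31}{41}\right) = - \frac{930}{41}$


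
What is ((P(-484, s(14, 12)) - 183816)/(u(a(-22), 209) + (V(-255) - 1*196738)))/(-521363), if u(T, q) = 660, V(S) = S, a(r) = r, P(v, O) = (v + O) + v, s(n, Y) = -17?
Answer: -184801/102360761879 ≈ -1.8054e-6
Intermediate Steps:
P(v, O) = O + 2*v (P(v, O) = (O + v) + v = O + 2*v)
((P(-484, s(14, 12)) - 183816)/(u(a(-22), 209) + (V(-255) - 1*196738)))/(-521363) = (((-17 + 2*(-484)) - 183816)/(660 + (-255 - 1*196738)))/(-521363) = (((-17 - 968) - 183816)/(660 + (-255 - 196738)))*(-1/521363) = ((-985 - 183816)/(660 - 196993))*(-1/521363) = -184801/(-196333)*(-1/521363) = -184801*(-1/196333)*(-1/521363) = (184801/196333)*(-1/521363) = -184801/102360761879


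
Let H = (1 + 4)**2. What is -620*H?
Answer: -15500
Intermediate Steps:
H = 25 (H = 5**2 = 25)
-620*H = -620*25 = -15500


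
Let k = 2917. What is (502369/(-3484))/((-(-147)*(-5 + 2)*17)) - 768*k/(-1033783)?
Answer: 8433402093745/3857420670012 ≈ 2.1863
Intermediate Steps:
(502369/(-3484))/((-(-147)*(-5 + 2)*17)) - 768*k/(-1033783) = (502369/(-3484))/((-(-147)*(-5 + 2)*17)) - 768*2917/(-1033783) = (502369*(-1/3484))/((-(-147)*(-3)*17)) - 2240256*(-1/1033783) = -502369/(3484*(-147*3*17)) + 2240256/1033783 = -502369/(3484*((-441*17))) + 2240256/1033783 = -502369/3484/(-7497) + 2240256/1033783 = -502369/3484*(-1/7497) + 2240256/1033783 = 71767/3731364 + 2240256/1033783 = 8433402093745/3857420670012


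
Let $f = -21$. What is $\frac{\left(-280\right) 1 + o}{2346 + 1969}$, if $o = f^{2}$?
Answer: $\frac{161}{4315} \approx 0.037312$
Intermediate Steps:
$o = 441$ ($o = \left(-21\right)^{2} = 441$)
$\frac{\left(-280\right) 1 + o}{2346 + 1969} = \frac{\left(-280\right) 1 + 441}{2346 + 1969} = \frac{-280 + 441}{4315} = 161 \cdot \frac{1}{4315} = \frac{161}{4315}$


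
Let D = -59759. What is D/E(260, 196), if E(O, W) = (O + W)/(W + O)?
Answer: -59759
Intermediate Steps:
E(O, W) = 1 (E(O, W) = (O + W)/(O + W) = 1)
D/E(260, 196) = -59759/1 = -59759*1 = -59759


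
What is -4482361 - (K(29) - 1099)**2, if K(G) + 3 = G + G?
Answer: -5572297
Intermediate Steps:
K(G) = -3 + 2*G (K(G) = -3 + (G + G) = -3 + 2*G)
-4482361 - (K(29) - 1099)**2 = -4482361 - ((-3 + 2*29) - 1099)**2 = -4482361 - ((-3 + 58) - 1099)**2 = -4482361 - (55 - 1099)**2 = -4482361 - 1*(-1044)**2 = -4482361 - 1*1089936 = -4482361 - 1089936 = -5572297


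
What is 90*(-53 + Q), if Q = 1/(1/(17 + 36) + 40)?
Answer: -3370800/707 ≈ -4767.8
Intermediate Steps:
Q = 53/2121 (Q = 1/(1/53 + 40) = 1/(2121/53) = 53/2121 ≈ 0.024988)
90*(-53 + Q) = 90*(-53 + 53/2121) = 90*(-112360/2121) = -3370800/707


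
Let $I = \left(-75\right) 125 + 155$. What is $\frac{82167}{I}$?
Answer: $- \frac{82167}{9220} \approx -8.9118$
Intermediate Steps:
$I = -9220$ ($I = -9375 + 155 = -9220$)
$\frac{82167}{I} = \frac{82167}{-9220} = 82167 \left(- \frac{1}{9220}\right) = - \frac{82167}{9220}$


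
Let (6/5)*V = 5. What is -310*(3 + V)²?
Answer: -286595/18 ≈ -15922.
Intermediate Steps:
V = 25/6 (V = (⅚)*5 = 25/6 ≈ 4.1667)
-310*(3 + V)² = -310*(3 + 25/6)² = -310*(43/6)² = -310*1849/36 = -286595/18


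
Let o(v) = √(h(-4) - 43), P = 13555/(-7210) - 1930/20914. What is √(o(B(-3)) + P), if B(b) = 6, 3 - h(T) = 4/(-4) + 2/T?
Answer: √(-448456172660258 + 113688030026018*I*√154)/15078994 ≈ 1.5064 + 2.0595*I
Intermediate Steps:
h(T) = 4 - 2/T (h(T) = 3 - (4/(-4) + 2/T) = 3 - (4*(-¼) + 2/T) = 3 - (-1 + 2/T) = 3 + (1 - 2/T) = 4 - 2/T)
P = -29740457/15078994 (P = 13555*(-1/7210) - 1930*1/20914 = -2711/1442 - 965/10457 = -29740457/15078994 ≈ -1.9723)
o(v) = I*√154/2 (o(v) = √((4 - 2/(-4)) - 43) = √((4 - 2*(-¼)) - 43) = √((4 + ½) - 43) = √(9/2 - 43) = √(-77/2) = I*√154/2)
√(o(B(-3)) + P) = √(I*√154/2 - 29740457/15078994) = √(-29740457/15078994 + I*√154/2)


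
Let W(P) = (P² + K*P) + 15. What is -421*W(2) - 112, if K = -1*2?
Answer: -6427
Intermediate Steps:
K = -2
W(P) = 15 + P² - 2*P (W(P) = (P² - 2*P) + 15 = 15 + P² - 2*P)
-421*W(2) - 112 = -421*(15 + 2² - 2*2) - 112 = -421*(15 + 4 - 4) - 112 = -421*15 - 112 = -6315 - 112 = -6427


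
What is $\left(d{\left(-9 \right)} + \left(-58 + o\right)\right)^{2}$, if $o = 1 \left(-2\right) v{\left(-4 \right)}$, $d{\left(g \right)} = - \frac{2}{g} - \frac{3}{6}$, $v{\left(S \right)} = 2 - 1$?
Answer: $\frac{1177225}{324} \approx 3633.4$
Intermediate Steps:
$v{\left(S \right)} = 1$ ($v{\left(S \right)} = 2 - 1 = 1$)
$d{\left(g \right)} = - \frac{1}{2} - \frac{2}{g}$ ($d{\left(g \right)} = - \frac{2}{g} - \frac{1}{2} = - \frac{1}{2} - \frac{2}{g}$)
$o = -2$ ($o = 1 \left(-2\right) 1 = \left(-2\right) 1 = -2$)
$\left(d{\left(-9 \right)} + \left(-58 + o\right)\right)^{2} = \left(\frac{-4 - -9}{2 \left(-9\right)} - 60\right)^{2} = \left(\frac{1}{2} \left(- \frac{1}{9}\right) \left(-4 + 9\right) - 60\right)^{2} = \left(\frac{1}{2} \left(- \frac{1}{9}\right) 5 - 60\right)^{2} = \left(- \frac{5}{18} - 60\right)^{2} = \left(- \frac{1085}{18}\right)^{2} = \frac{1177225}{324}$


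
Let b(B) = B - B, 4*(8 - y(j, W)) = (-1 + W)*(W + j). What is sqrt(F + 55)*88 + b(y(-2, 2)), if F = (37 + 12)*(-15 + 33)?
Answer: 88*sqrt(937) ≈ 2693.7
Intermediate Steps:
y(j, W) = 8 - (-1 + W)*(W + j)/4
b(B) = 0
F = 882 (F = 49*18 = 882)
sqrt(F + 55)*88 + b(y(-2, 2)) = sqrt(882 + 55)*88 + 0 = sqrt(937)*88 + 0 = 88*sqrt(937) + 0 = 88*sqrt(937)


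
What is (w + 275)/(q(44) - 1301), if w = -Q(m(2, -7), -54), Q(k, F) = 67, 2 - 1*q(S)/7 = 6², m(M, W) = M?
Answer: -208/1539 ≈ -0.13515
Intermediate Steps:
q(S) = -238 (q(S) = 14 - 7*6² = 14 - 7*36 = 14 - 252 = -238)
w = -67 (w = -1*67 = -67)
(w + 275)/(q(44) - 1301) = (-67 + 275)/(-238 - 1301) = 208/(-1539) = 208*(-1/1539) = -208/1539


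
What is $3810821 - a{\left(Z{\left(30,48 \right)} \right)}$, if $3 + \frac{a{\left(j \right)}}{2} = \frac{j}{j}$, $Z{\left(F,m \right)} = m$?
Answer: $3810825$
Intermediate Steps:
$a{\left(j \right)} = -4$ ($a{\left(j \right)} = -6 + 2 \frac{j}{j} = -6 + 2 \cdot 1 = -6 + 2 = -4$)
$3810821 - a{\left(Z{\left(30,48 \right)} \right)} = 3810821 - -4 = 3810821 + 4 = 3810825$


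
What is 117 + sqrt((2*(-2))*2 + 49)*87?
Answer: 117 + 87*sqrt(41) ≈ 674.07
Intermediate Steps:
117 + sqrt((2*(-2))*2 + 49)*87 = 117 + sqrt(-4*2 + 49)*87 = 117 + sqrt(-8 + 49)*87 = 117 + sqrt(41)*87 = 117 + 87*sqrt(41)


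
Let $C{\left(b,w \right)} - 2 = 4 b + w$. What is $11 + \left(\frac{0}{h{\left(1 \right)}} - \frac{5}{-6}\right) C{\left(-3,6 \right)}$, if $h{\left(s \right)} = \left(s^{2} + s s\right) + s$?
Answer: $\frac{23}{3} \approx 7.6667$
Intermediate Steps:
$C{\left(b,w \right)} = 2 + w + 4 b$ ($C{\left(b,w \right)} = 2 + \left(4 b + w\right) = 2 + \left(w + 4 b\right) = 2 + w + 4 b$)
$h{\left(s \right)} = s + 2 s^{2}$ ($h{\left(s \right)} = \left(s^{2} + s^{2}\right) + s = 2 s^{2} + s = s + 2 s^{2}$)
$11 + \left(\frac{0}{h{\left(1 \right)}} - \frac{5}{-6}\right) C{\left(-3,6 \right)} = 11 + \left(\frac{0}{1 \left(1 + 2 \cdot 1\right)} - \frac{5}{-6}\right) \left(2 + 6 + 4 \left(-3\right)\right) = 11 + \left(\frac{0}{1 \left(1 + 2\right)} - - \frac{5}{6}\right) \left(2 + 6 - 12\right) = 11 + \left(\frac{0}{1 \cdot 3} + \frac{5}{6}\right) \left(-4\right) = 11 + \left(\frac{0}{3} + \frac{5}{6}\right) \left(-4\right) = 11 + \left(0 \cdot \frac{1}{3} + \frac{5}{6}\right) \left(-4\right) = 11 + \left(0 + \frac{5}{6}\right) \left(-4\right) = 11 + \frac{5}{6} \left(-4\right) = 11 - \frac{10}{3} = \frac{23}{3}$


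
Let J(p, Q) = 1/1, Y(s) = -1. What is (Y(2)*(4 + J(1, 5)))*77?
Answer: -385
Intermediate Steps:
J(p, Q) = 1
(Y(2)*(4 + J(1, 5)))*77 = -(4 + 1)*77 = -1*5*77 = -5*77 = -385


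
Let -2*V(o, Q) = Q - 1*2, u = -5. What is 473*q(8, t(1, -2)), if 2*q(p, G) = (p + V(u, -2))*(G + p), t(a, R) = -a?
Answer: 16555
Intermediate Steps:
V(o, Q) = 1 - Q/2 (V(o, Q) = -(Q - 1*2)/2 = -(Q - 2)/2 = -(-2 + Q)/2 = 1 - Q/2)
q(p, G) = (2 + p)*(G + p)/2 (q(p, G) = ((p + (1 - 1/2*(-2)))*(G + p))/2 = ((p + (1 + 1))*(G + p))/2 = ((p + 2)*(G + p))/2 = ((2 + p)*(G + p))/2 = (2 + p)*(G + p)/2)
473*q(8, t(1, -2)) = 473*(-1*1 + 8 + (1/2)*8**2 + (1/2)*(-1*1)*8) = 473*(-1 + 8 + (1/2)*64 + (1/2)*(-1)*8) = 473*(-1 + 8 + 32 - 4) = 473*35 = 16555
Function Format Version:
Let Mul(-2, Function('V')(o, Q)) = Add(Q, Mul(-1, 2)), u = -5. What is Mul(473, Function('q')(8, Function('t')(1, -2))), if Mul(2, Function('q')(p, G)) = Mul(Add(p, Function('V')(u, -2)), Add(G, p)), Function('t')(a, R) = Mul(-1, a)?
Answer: 16555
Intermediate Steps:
Function('V')(o, Q) = Add(1, Mul(Rational(-1, 2), Q)) (Function('V')(o, Q) = Mul(Rational(-1, 2), Add(Q, Mul(-1, 2))) = Mul(Rational(-1, 2), Add(Q, -2)) = Mul(Rational(-1, 2), Add(-2, Q)) = Add(1, Mul(Rational(-1, 2), Q)))
Function('q')(p, G) = Mul(Rational(1, 2), Add(2, p), Add(G, p)) (Function('q')(p, G) = Mul(Rational(1, 2), Mul(Add(p, Add(1, Mul(Rational(-1, 2), -2))), Add(G, p))) = Mul(Rational(1, 2), Mul(Add(p, Add(1, 1)), Add(G, p))) = Mul(Rational(1, 2), Mul(Add(p, 2), Add(G, p))) = Mul(Rational(1, 2), Mul(Add(2, p), Add(G, p))) = Mul(Rational(1, 2), Add(2, p), Add(G, p)))
Mul(473, Function('q')(8, Function('t')(1, -2))) = Mul(473, Add(Mul(-1, 1), 8, Mul(Rational(1, 2), Pow(8, 2)), Mul(Rational(1, 2), Mul(-1, 1), 8))) = Mul(473, Add(-1, 8, Mul(Rational(1, 2), 64), Mul(Rational(1, 2), -1, 8))) = Mul(473, Add(-1, 8, 32, -4)) = Mul(473, 35) = 16555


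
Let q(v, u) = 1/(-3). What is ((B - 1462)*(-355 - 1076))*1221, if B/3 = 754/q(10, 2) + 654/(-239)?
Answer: 3447735079734/239 ≈ 1.4426e+10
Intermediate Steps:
q(v, u) = -1/3
B = -1623816/239 (B = 3*(754/(-1/3) + 654/(-239)) = 3*(754*(-3) + 654*(-1/239)) = 3*(-2262 - 654/239) = 3*(-541272/239) = -1623816/239 ≈ -6794.2)
((B - 1462)*(-355 - 1076))*1221 = ((-1623816/239 - 1462)*(-355 - 1076))*1221 = -1973234/239*(-1431)*1221 = (2823697854/239)*1221 = 3447735079734/239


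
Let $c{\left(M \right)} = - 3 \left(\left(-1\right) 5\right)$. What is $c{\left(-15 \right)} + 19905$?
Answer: $19920$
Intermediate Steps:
$c{\left(M \right)} = 15$ ($c{\left(M \right)} = \left(-3\right) \left(-5\right) = 15$)
$c{\left(-15 \right)} + 19905 = 15 + 19905 = 19920$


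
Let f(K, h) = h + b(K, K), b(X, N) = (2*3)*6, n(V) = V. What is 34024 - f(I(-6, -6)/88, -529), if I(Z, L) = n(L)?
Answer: 34517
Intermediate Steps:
I(Z, L) = L
b(X, N) = 36 (b(X, N) = 6*6 = 36)
f(K, h) = 36 + h (f(K, h) = h + 36 = 36 + h)
34024 - f(I(-6, -6)/88, -529) = 34024 - (36 - 529) = 34024 - 1*(-493) = 34024 + 493 = 34517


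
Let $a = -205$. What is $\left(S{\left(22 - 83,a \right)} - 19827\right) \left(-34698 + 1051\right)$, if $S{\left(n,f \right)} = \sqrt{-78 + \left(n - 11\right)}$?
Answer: $667119069 - 168235 i \sqrt{6} \approx 6.6712 \cdot 10^{8} - 4.1209 \cdot 10^{5} i$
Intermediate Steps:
$S{\left(n,f \right)} = \sqrt{-89 + n}$ ($S{\left(n,f \right)} = \sqrt{-78 + \left(-11 + n\right)} = \sqrt{-89 + n}$)
$\left(S{\left(22 - 83,a \right)} - 19827\right) \left(-34698 + 1051\right) = \left(\sqrt{-89 + \left(22 - 83\right)} - 19827\right) \left(-34698 + 1051\right) = \left(\sqrt{-89 - 61} - 19827\right) \left(-33647\right) = \left(\sqrt{-150} - 19827\right) \left(-33647\right) = \left(5 i \sqrt{6} - 19827\right) \left(-33647\right) = \left(-19827 + 5 i \sqrt{6}\right) \left(-33647\right) = 667119069 - 168235 i \sqrt{6}$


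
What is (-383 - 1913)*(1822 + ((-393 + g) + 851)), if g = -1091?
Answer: -2729944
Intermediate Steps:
(-383 - 1913)*(1822 + ((-393 + g) + 851)) = (-383 - 1913)*(1822 + ((-393 - 1091) + 851)) = -2296*(1822 + (-1484 + 851)) = -2296*(1822 - 633) = -2296*1189 = -2729944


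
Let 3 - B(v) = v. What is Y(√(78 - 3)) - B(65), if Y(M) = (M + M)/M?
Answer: 64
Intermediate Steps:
B(v) = 3 - v
Y(M) = 2 (Y(M) = (2*M)/M = 2)
Y(√(78 - 3)) - B(65) = 2 - (3 - 1*65) = 2 - (3 - 65) = 2 - 1*(-62) = 2 + 62 = 64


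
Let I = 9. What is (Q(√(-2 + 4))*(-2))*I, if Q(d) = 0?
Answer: 0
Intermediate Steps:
(Q(√(-2 + 4))*(-2))*I = (0*(-2))*9 = 0*9 = 0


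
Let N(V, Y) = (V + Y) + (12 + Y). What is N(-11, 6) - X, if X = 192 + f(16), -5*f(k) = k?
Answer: -879/5 ≈ -175.80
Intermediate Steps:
f(k) = -k/5
N(V, Y) = 12 + V + 2*Y
X = 944/5 (X = 192 - ⅕*16 = 192 - 16/5 = 944/5 ≈ 188.80)
N(-11, 6) - X = (12 - 11 + 2*6) - 1*944/5 = (12 - 11 + 12) - 944/5 = 13 - 944/5 = -879/5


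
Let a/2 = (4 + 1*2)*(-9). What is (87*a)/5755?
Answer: -9396/5755 ≈ -1.6327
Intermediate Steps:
a = -108 (a = 2*((4 + 1*2)*(-9)) = 2*((4 + 2)*(-9)) = 2*(6*(-9)) = 2*(-54) = -108)
(87*a)/5755 = (87*(-108))/5755 = -9396*1/5755 = -9396/5755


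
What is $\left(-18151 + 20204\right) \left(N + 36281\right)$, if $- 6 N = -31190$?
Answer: $\frac{255471214}{3} \approx 8.5157 \cdot 10^{7}$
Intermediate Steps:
$N = \frac{15595}{3}$ ($N = \left(- \frac{1}{6}\right) \left(-31190\right) = \frac{15595}{3} \approx 5198.3$)
$\left(-18151 + 20204\right) \left(N + 36281\right) = \left(-18151 + 20204\right) \left(\frac{15595}{3} + 36281\right) = 2053 \cdot \frac{124438}{3} = \frac{255471214}{3}$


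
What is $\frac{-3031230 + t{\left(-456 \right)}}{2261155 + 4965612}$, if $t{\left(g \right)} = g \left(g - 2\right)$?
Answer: $- \frac{2822382}{7226767} \approx -0.39055$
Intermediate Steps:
$t{\left(g \right)} = g \left(-2 + g\right)$
$\frac{-3031230 + t{\left(-456 \right)}}{2261155 + 4965612} = \frac{-3031230 - 456 \left(-2 - 456\right)}{2261155 + 4965612} = \frac{-3031230 - -208848}{7226767} = \left(-3031230 + 208848\right) \frac{1}{7226767} = \left(-2822382\right) \frac{1}{7226767} = - \frac{2822382}{7226767}$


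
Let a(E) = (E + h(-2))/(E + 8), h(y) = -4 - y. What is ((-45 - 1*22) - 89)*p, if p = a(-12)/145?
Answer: -546/145 ≈ -3.7655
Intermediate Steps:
a(E) = (-2 + E)/(8 + E) (a(E) = (E + (-4 - 1*(-2)))/(E + 8) = (E + (-4 + 2))/(8 + E) = (E - 2)/(8 + E) = (-2 + E)/(8 + E))
p = 7/290 (p = ((-2 - 12)/(8 - 12))/145 = (-14/(-4))*(1/145) = -¼*(-14)*(1/145) = (7/2)*(1/145) = 7/290 ≈ 0.024138)
((-45 - 1*22) - 89)*p = ((-45 - 1*22) - 89)*(7/290) = ((-45 - 22) - 89)*(7/290) = (-67 - 89)*(7/290) = -156*7/290 = -546/145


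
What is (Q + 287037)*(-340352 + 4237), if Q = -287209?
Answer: 57811780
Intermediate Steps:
(Q + 287037)*(-340352 + 4237) = (-287209 + 287037)*(-340352 + 4237) = -172*(-336115) = 57811780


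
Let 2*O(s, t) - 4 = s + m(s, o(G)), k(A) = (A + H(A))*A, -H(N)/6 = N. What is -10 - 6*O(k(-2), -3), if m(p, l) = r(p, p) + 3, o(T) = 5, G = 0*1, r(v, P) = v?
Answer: 89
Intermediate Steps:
G = 0
H(N) = -6*N
m(p, l) = 3 + p (m(p, l) = p + 3 = 3 + p)
k(A) = -5*A² (k(A) = (A - 6*A)*A = (-5*A)*A = -5*A²)
O(s, t) = 7/2 + s (O(s, t) = 2 + (s + (3 + s))/2 = 2 + (3 + 2*s)/2 = 2 + (3/2 + s) = 7/2 + s)
-10 - 6*O(k(-2), -3) = -10 - 6*(7/2 - 5*(-2)²) = -10 - 6*(7/2 - 5*4) = -10 - 6*(7/2 - 20) = -10 - 6*(-33/2) = -10 + 99 = 89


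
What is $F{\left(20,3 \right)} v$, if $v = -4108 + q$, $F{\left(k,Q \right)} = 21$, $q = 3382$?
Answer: $-15246$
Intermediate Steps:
$v = -726$ ($v = -4108 + 3382 = -726$)
$F{\left(20,3 \right)} v = 21 \left(-726\right) = -15246$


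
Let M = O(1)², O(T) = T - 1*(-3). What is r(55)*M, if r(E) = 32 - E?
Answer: -368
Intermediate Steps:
O(T) = 3 + T (O(T) = T + 3 = 3 + T)
M = 16 (M = (3 + 1)² = 4² = 16)
r(55)*M = (32 - 1*55)*16 = (32 - 55)*16 = -23*16 = -368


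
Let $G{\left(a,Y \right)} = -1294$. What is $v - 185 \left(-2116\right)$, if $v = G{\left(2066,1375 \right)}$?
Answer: $390166$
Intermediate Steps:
$v = -1294$
$v - 185 \left(-2116\right) = -1294 - 185 \left(-2116\right) = -1294 - -391460 = -1294 + 391460 = 390166$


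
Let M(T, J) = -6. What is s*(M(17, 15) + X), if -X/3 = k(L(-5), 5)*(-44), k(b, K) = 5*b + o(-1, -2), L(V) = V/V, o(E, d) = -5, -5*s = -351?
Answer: -2106/5 ≈ -421.20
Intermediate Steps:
s = 351/5 (s = -⅕*(-351) = 351/5 ≈ 70.200)
L(V) = 1
k(b, K) = -5 + 5*b (k(b, K) = 5*b - 5 = -5 + 5*b)
X = 0 (X = -3*(-5 + 5*1)*(-44) = -3*(-5 + 5)*(-44) = -0*(-44) = -3*0 = 0)
s*(M(17, 15) + X) = 351*(-6 + 0)/5 = (351/5)*(-6) = -2106/5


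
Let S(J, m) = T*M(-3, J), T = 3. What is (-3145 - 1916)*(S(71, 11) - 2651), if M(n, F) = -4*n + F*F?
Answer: -63302988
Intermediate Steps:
M(n, F) = F**2 - 4*n (M(n, F) = -4*n + F**2 = F**2 - 4*n)
S(J, m) = 36 + 3*J**2 (S(J, m) = 3*(J**2 - 4*(-3)) = 3*(J**2 + 12) = 3*(12 + J**2) = 36 + 3*J**2)
(-3145 - 1916)*(S(71, 11) - 2651) = (-3145 - 1916)*((36 + 3*71**2) - 2651) = -5061*((36 + 3*5041) - 2651) = -5061*((36 + 15123) - 2651) = -5061*(15159 - 2651) = -5061*12508 = -63302988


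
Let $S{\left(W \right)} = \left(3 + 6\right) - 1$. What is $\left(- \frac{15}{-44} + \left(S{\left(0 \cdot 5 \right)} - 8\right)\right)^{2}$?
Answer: $\frac{225}{1936} \approx 0.11622$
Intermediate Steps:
$S{\left(W \right)} = 8$ ($S{\left(W \right)} = 9 - 1 = 8$)
$\left(- \frac{15}{-44} + \left(S{\left(0 \cdot 5 \right)} - 8\right)\right)^{2} = \left(- \frac{15}{-44} + \left(8 - 8\right)\right)^{2} = \left(\left(-15\right) \left(- \frac{1}{44}\right) + \left(8 - 8\right)\right)^{2} = \left(\frac{15}{44} + 0\right)^{2} = \left(\frac{15}{44}\right)^{2} = \frac{225}{1936}$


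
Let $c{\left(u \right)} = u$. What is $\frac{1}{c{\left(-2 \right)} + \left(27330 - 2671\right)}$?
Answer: $\frac{1}{24657} \approx 4.0556 \cdot 10^{-5}$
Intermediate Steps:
$\frac{1}{c{\left(-2 \right)} + \left(27330 - 2671\right)} = \frac{1}{-2 + \left(27330 - 2671\right)} = \frac{1}{-2 + 24659} = \frac{1}{24657}$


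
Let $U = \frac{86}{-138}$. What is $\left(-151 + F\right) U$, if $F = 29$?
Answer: $\frac{5246}{69} \approx 76.029$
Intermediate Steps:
$U = - \frac{43}{69}$ ($U = 86 \left(- \frac{1}{138}\right) = - \frac{43}{69} \approx -0.62319$)
$\left(-151 + F\right) U = \left(-151 + 29\right) \left(- \frac{43}{69}\right) = \left(-122\right) \left(- \frac{43}{69}\right) = \frac{5246}{69}$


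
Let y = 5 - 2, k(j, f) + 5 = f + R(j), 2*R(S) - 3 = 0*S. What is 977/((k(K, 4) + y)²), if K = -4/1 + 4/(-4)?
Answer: 3908/49 ≈ 79.755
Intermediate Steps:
R(S) = 3/2 (R(S) = 3/2 + (0*S)/2 = 3/2 + (½)*0 = 3/2 + 0 = 3/2)
K = -5 (K = -4*1 + 4*(-¼) = -4 - 1 = -5)
k(j, f) = -7/2 + f (k(j, f) = -5 + (f + 3/2) = -5 + (3/2 + f) = -7/2 + f)
y = 3
977/((k(K, 4) + y)²) = 977/(((-7/2 + 4) + 3)²) = 977/((½ + 3)²) = 977/((7/2)²) = 977/(49/4) = 977*(4/49) = 3908/49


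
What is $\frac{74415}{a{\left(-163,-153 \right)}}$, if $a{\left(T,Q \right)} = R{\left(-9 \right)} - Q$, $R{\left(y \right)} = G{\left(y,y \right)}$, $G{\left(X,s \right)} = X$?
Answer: $\frac{24805}{48} \approx 516.77$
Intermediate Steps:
$R{\left(y \right)} = y$
$a{\left(T,Q \right)} = -9 - Q$
$\frac{74415}{a{\left(-163,-153 \right)}} = \frac{74415}{-9 - -153} = \frac{74415}{-9 + 153} = \frac{74415}{144} = 74415 \cdot \frac{1}{144} = \frac{24805}{48}$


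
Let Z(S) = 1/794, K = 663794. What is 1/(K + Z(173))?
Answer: 794/527052437 ≈ 1.5065e-6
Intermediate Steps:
Z(S) = 1/794
1/(K + Z(173)) = 1/(663794 + 1/794) = 1/(527052437/794) = 794/527052437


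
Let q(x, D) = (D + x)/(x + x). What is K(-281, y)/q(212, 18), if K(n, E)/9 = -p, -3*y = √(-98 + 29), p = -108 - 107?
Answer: 82044/23 ≈ 3567.1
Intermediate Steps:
q(x, D) = (D + x)/(2*x) (q(x, D) = (D + x)/((2*x)) = (D + x)*(1/(2*x)) = (D + x)/(2*x))
p = -215
y = -I*√69/3 (y = -√(-98 + 29)/3 = -I*√69/3 ≈ -2.7689*I)
K(n, E) = 1935 (K(n, E) = 9*(-1*(-215)) = 9*215 = 1935)
K(-281, y)/q(212, 18) = 1935/(((½)*(18 + 212)/212)) = 1935/(((½)*(1/212)*230)) = 1935/(115/212) = 1935*(212/115) = 82044/23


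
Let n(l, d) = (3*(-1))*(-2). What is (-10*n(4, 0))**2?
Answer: 3600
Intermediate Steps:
n(l, d) = 6 (n(l, d) = -3*(-2) = 6)
(-10*n(4, 0))**2 = (-10*6)**2 = (-60)**2 = 3600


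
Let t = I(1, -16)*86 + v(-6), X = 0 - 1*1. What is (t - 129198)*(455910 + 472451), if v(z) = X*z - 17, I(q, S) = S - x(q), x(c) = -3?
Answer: -120990504047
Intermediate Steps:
X = -1 (X = 0 - 1 = -1)
I(q, S) = 3 + S (I(q, S) = S - 1*(-3) = S + 3 = 3 + S)
v(z) = -17 - z (v(z) = -z - 17 = -17 - z)
t = -1129 (t = (3 - 16)*86 + (-17 - 1*(-6)) = -13*86 + (-17 + 6) = -1118 - 11 = -1129)
(t - 129198)*(455910 + 472451) = (-1129 - 129198)*(455910 + 472451) = -130327*928361 = -120990504047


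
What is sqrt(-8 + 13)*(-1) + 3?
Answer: 3 - sqrt(5) ≈ 0.76393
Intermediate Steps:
sqrt(-8 + 13)*(-1) + 3 = sqrt(5)*(-1) + 3 = -sqrt(5) + 3 = 3 - sqrt(5)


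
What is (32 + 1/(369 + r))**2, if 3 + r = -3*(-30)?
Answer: 212955649/207936 ≈ 1024.1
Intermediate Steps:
r = 87 (r = -3 - 3*(-30) = -3 + 90 = 87)
(32 + 1/(369 + r))**2 = (32 + 1/(369 + 87))**2 = (32 + 1/456)**2 = (14593/456)**2 = 212955649/207936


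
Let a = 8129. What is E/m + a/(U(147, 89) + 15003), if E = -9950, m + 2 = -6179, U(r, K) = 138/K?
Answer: 17759115811/8254138305 ≈ 2.1515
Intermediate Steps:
m = -6181 (m = -2 - 6179 = -6181)
E/m + a/(U(147, 89) + 15003) = -9950/(-6181) + 8129/(138/89 + 15003) = -9950*(-1/6181) + 8129/(138*(1/89) + 15003) = 9950/6181 + 8129/(138/89 + 15003) = 9950/6181 + 8129/(1335405/89) = 9950/6181 + 8129*(89/1335405) = 9950/6181 + 723481/1335405 = 17759115811/8254138305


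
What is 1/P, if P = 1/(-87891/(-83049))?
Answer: 29297/27683 ≈ 1.0583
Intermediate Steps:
P = 27683/29297 (P = 1/(-87891*(-1/83049)) = 1/(29297/27683) = 27683/29297 ≈ 0.94491)
1/P = 1/(27683/29297) = 29297/27683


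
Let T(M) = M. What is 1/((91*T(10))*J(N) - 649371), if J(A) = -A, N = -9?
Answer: -1/641181 ≈ -1.5596e-6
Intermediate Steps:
1/((91*T(10))*J(N) - 649371) = 1/((91*10)*(-1*(-9)) - 649371) = 1/(910*9 - 649371) = 1/(8190 - 649371) = 1/(-641181) = -1/641181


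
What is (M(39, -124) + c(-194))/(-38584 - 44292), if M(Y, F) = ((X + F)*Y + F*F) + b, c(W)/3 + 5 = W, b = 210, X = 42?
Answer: -11791/82876 ≈ -0.14227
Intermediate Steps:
c(W) = -15 + 3*W
M(Y, F) = 210 + F² + Y*(42 + F) (M(Y, F) = ((42 + F)*Y + F*F) + 210 = (Y*(42 + F) + F²) + 210 = (F² + Y*(42 + F)) + 210 = 210 + F² + Y*(42 + F))
(M(39, -124) + c(-194))/(-38584 - 44292) = ((210 + (-124)² + 42*39 - 124*39) + (-15 + 3*(-194)))/(-38584 - 44292) = ((210 + 15376 + 1638 - 4836) + (-15 - 582))/(-82876) = (12388 - 597)*(-1/82876) = 11791*(-1/82876) = -11791/82876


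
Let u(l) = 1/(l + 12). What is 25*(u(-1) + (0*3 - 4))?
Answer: -1075/11 ≈ -97.727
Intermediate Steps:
u(l) = 1/(12 + l)
25*(u(-1) + (0*3 - 4)) = 25*(1/(12 - 1) + (0*3 - 4)) = 25*(1/11 + (0 - 4)) = 25*(1/11 - 4) = 25*(-43/11) = -1075/11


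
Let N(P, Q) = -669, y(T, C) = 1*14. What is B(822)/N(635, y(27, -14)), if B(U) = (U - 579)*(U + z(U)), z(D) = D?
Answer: -133164/223 ≈ -597.15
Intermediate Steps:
y(T, C) = 14
B(U) = 2*U*(-579 + U) (B(U) = (U - 579)*(U + U) = (-579 + U)*(2*U) = 2*U*(-579 + U))
B(822)/N(635, y(27, -14)) = (2*822*(-579 + 822))/(-669) = (2*822*243)*(-1/669) = 399492*(-1/669) = -133164/223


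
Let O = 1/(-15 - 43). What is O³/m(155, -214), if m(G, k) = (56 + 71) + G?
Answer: -1/55021584 ≈ -1.8175e-8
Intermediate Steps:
m(G, k) = 127 + G
O = -1/58 (O = 1/(-58) = -1/58 ≈ -0.017241)
O³/m(155, -214) = (-1/58)³/(127 + 155) = -1/195112/282 = -1/195112*1/282 = -1/55021584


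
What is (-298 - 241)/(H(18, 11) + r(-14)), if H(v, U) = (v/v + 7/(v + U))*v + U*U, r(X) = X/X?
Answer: -2233/598 ≈ -3.7341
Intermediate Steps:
r(X) = 1
H(v, U) = U² + v*(1 + 7/(U + v)) (H(v, U) = (1 + 7/(U + v))*v + U² = v*(1 + 7/(U + v)) + U² = U² + v*(1 + 7/(U + v)))
(-298 - 241)/(H(18, 11) + r(-14)) = (-298 - 241)/((11³ + 18² + 7*18 + 11*18 + 18*11²)/(11 + 18) + 1) = -539/((1331 + 324 + 126 + 198 + 18*121)/29 + 1) = -539/((1331 + 324 + 126 + 198 + 2178)/29 + 1) = -539/((1/29)*4157 + 1) = -539/(4157/29 + 1) = -539/4186/29 = -539*29/4186 = -2233/598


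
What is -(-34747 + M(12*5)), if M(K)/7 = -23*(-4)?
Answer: 34103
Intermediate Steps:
M(K) = 644 (M(K) = 7*(-23*(-4)) = 7*92 = 644)
-(-34747 + M(12*5)) = -(-34747 + 644) = -1*(-34103) = 34103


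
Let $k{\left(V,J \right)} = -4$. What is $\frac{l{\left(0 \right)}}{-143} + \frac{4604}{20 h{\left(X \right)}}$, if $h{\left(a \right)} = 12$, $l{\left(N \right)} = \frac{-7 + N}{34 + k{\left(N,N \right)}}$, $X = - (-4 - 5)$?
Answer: $\frac{54869}{2860} \approx 19.185$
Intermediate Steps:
$X = 9$ ($X = \left(-1\right) \left(-9\right) = 9$)
$l{\left(N \right)} = - \frac{7}{30} + \frac{N}{30}$ ($l{\left(N \right)} = \frac{-7 + N}{34 - 4} = \frac{-7 + N}{30} = \left(-7 + N\right) \frac{1}{30} = - \frac{7}{30} + \frac{N}{30}$)
$\frac{l{\left(0 \right)}}{-143} + \frac{4604}{20 h{\left(X \right)}} = \frac{- \frac{7}{30} + \frac{1}{30} \cdot 0}{-143} + \frac{4604}{20 \cdot 12} = \left(- \frac{7}{30} + 0\right) \left(- \frac{1}{143}\right) + \frac{4604}{240} = \left(- \frac{7}{30}\right) \left(- \frac{1}{143}\right) + 4604 \cdot \frac{1}{240} = \frac{7}{4290} + \frac{1151}{60} = \frac{54869}{2860}$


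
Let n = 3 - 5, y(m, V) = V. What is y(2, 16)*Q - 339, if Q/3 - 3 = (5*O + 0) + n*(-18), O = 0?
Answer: 1533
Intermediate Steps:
n = -2
Q = 117 (Q = 9 + 3*((5*0 + 0) - 2*(-18)) = 9 + 3*((0 + 0) + 36) = 9 + 3*(0 + 36) = 9 + 3*36 = 9 + 108 = 117)
y(2, 16)*Q - 339 = 16*117 - 339 = 1872 - 339 = 1533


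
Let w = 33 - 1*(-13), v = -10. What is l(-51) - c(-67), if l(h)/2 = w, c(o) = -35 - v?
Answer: 117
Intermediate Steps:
c(o) = -25 (c(o) = -35 - 1*(-10) = -35 + 10 = -25)
w = 46 (w = 33 + 13 = 46)
l(h) = 92 (l(h) = 2*46 = 92)
l(-51) - c(-67) = 92 - 1*(-25) = 92 + 25 = 117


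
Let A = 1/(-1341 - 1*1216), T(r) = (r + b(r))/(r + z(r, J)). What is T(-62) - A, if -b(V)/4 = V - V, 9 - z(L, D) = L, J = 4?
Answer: -158525/23013 ≈ -6.8885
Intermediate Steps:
z(L, D) = 9 - L
b(V) = 0 (b(V) = -4*(V - V) = -4*0 = 0)
T(r) = r/9 (T(r) = (r + 0)/(r + (9 - r)) = r/9)
A = -1/2557 (A = 1/(-1341 - 1216) = 1/(-2557) = -1/2557 ≈ -0.00039108)
T(-62) - A = (1/9)*(-62) - 1*(-1/2557) = -62/9 + 1/2557 = -158525/23013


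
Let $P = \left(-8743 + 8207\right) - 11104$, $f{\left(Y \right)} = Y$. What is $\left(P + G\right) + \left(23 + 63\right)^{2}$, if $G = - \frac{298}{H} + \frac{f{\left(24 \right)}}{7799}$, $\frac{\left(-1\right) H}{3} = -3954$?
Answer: $- \frac{196310927743}{46255869} \approx -4244.0$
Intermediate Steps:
$H = 11862$ ($H = \left(-3\right) \left(-3954\right) = 11862$)
$P = -11640$ ($P = -536 - 11104 = -11640$)
$G = - \frac{1019707}{46255869}$ ($G = - \frac{298}{11862} + \frac{24}{7799} = \left(-298\right) \frac{1}{11862} + 24 \cdot \frac{1}{7799} = - \frac{149}{5931} + \frac{24}{7799} = - \frac{1019707}{46255869} \approx -0.022045$)
$\left(P + G\right) + \left(23 + 63\right)^{2} = \left(-11640 - \frac{1019707}{46255869}\right) + \left(23 + 63\right)^{2} = - \frac{538419334867}{46255869} + 86^{2} = - \frac{538419334867}{46255869} + 7396 = - \frac{196310927743}{46255869}$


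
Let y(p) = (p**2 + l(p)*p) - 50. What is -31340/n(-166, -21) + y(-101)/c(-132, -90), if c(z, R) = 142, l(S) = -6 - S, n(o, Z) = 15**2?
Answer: -432518/3195 ≈ -135.37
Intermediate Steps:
n(o, Z) = 225
y(p) = -50 + p**2 + p*(-6 - p) (y(p) = (p**2 + (-6 - p)*p) - 50 = (p**2 + p*(-6 - p)) - 50 = -50 + p**2 + p*(-6 - p))
-31340/n(-166, -21) + y(-101)/c(-132, -90) = -31340/225 + (-50 - 6*(-101))/142 = -31340*1/225 + (-50 + 606)*(1/142) = -6268/45 + 556*(1/142) = -6268/45 + 278/71 = -432518/3195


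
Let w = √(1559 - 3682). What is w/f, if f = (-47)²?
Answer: I*√2123/2209 ≈ 0.020858*I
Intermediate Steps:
f = 2209
w = I*√2123 (w = √(-2123) = I*√2123 ≈ 46.076*I)
w/f = (I*√2123)/2209 = (I*√2123)*(1/2209) = I*√2123/2209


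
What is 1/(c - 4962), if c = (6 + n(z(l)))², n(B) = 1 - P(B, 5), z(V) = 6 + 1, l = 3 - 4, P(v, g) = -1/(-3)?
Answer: -9/44258 ≈ -0.00020335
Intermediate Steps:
P(v, g) = ⅓ (P(v, g) = -1*(-⅓) = ⅓)
l = -1
z(V) = 7
n(B) = ⅔ (n(B) = 1 - 1*⅓ = 1 - ⅓ = ⅔)
c = 400/9 (c = (6 + ⅔)² = (20/3)² = 400/9 ≈ 44.444)
1/(c - 4962) = 1/(400/9 - 4962) = 1/(-44258/9) = -9/44258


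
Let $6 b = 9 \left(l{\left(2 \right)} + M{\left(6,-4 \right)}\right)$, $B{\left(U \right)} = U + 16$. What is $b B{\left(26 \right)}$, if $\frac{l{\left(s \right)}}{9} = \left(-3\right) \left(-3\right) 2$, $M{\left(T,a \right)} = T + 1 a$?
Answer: $10332$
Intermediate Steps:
$M{\left(T,a \right)} = T + a$
$B{\left(U \right)} = 16 + U$
$l{\left(s \right)} = 162$ ($l{\left(s \right)} = 9 \left(-3\right) \left(-3\right) 2 = 9 \cdot 9 \cdot 2 = 9 \cdot 18 = 162$)
$b = 246$ ($b = \frac{9 \left(162 + \left(6 - 4\right)\right)}{6} = \frac{9 \left(162 + 2\right)}{6} = \frac{9 \cdot 164}{6} = \frac{1}{6} \cdot 1476 = 246$)
$b B{\left(26 \right)} = 246 \left(16 + 26\right) = 246 \cdot 42 = 10332$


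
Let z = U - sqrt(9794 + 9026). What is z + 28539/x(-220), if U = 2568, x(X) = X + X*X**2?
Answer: 27344600421/10648220 - 2*sqrt(4705) ≈ 2430.8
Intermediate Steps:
x(X) = X + X**3
z = 2568 - 2*sqrt(4705) (z = 2568 - sqrt(9794 + 9026) = 2568 - sqrt(18820) = 2568 - 2*sqrt(4705) ≈ 2430.8)
z + 28539/x(-220) = (2568 - 2*sqrt(4705)) + 28539/(-220 + (-220)**3) = (2568 - 2*sqrt(4705)) + 28539/(-220 - 10648000) = (2568 - 2*sqrt(4705)) + 28539/(-10648220) = (2568 - 2*sqrt(4705)) + 28539*(-1/10648220) = (2568 - 2*sqrt(4705)) - 28539/10648220 = 27344600421/10648220 - 2*sqrt(4705)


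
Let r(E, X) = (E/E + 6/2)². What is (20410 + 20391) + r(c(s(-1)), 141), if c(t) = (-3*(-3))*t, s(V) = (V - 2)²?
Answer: 40817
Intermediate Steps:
s(V) = (-2 + V)²
c(t) = 9*t
r(E, X) = 16 (r(E, X) = (1 + 6*(½))² = (1 + 3)² = 4² = 16)
(20410 + 20391) + r(c(s(-1)), 141) = (20410 + 20391) + 16 = 40801 + 16 = 40817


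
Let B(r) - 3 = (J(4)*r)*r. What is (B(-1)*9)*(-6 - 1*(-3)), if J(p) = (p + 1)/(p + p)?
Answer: -783/8 ≈ -97.875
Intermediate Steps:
J(p) = (1 + p)/(2*p) (J(p) = (1 + p)/((2*p)) = (1 + p)*(1/(2*p)) = (1 + p)/(2*p))
B(r) = 3 + 5*r²/8 (B(r) = 3 + (((½)*(1 + 4)/4)*r)*r = 3 + (((½)*(¼)*5)*r)*r = 3 + (5*r/8)*r = 3 + 5*r²/8)
(B(-1)*9)*(-6 - 1*(-3)) = ((3 + (5/8)*(-1)²)*9)*(-6 - 1*(-3)) = ((3 + (5/8)*1)*9)*(-6 + 3) = ((3 + 5/8)*9)*(-3) = ((29/8)*9)*(-3) = (261/8)*(-3) = -783/8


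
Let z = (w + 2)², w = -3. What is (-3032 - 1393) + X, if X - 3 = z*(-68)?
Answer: -4490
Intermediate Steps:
z = 1 (z = (-3 + 2)² = (-1)² = 1)
X = -65 (X = 3 + 1*(-68) = 3 - 68 = -65)
(-3032 - 1393) + X = (-3032 - 1393) - 65 = -4425 - 65 = -4490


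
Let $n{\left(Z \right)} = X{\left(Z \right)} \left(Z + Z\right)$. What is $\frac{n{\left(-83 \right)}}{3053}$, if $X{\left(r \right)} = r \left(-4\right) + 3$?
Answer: $- \frac{55610}{3053} \approx -18.215$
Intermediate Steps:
$X{\left(r \right)} = 3 - 4 r$ ($X{\left(r \right)} = - 4 r + 3 = 3 - 4 r$)
$n{\left(Z \right)} = 2 Z \left(3 - 4 Z\right)$ ($n{\left(Z \right)} = \left(3 - 4 Z\right) \left(Z + Z\right) = \left(3 - 4 Z\right) 2 Z = 2 Z \left(3 - 4 Z\right)$)
$\frac{n{\left(-83 \right)}}{3053} = \frac{2 \left(-83\right) \left(3 - -332\right)}{3053} = 2 \left(-83\right) \left(3 + 332\right) \frac{1}{3053} = 2 \left(-83\right) 335 \cdot \frac{1}{3053} = \left(-55610\right) \frac{1}{3053} = - \frac{55610}{3053}$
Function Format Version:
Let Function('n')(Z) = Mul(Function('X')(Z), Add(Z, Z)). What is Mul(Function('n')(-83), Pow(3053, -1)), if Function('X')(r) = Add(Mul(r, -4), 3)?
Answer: Rational(-55610, 3053) ≈ -18.215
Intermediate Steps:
Function('X')(r) = Add(3, Mul(-4, r)) (Function('X')(r) = Add(Mul(-4, r), 3) = Add(3, Mul(-4, r)))
Function('n')(Z) = Mul(2, Z, Add(3, Mul(-4, Z))) (Function('n')(Z) = Mul(Add(3, Mul(-4, Z)), Add(Z, Z)) = Mul(Add(3, Mul(-4, Z)), Mul(2, Z)) = Mul(2, Z, Add(3, Mul(-4, Z))))
Mul(Function('n')(-83), Pow(3053, -1)) = Mul(Mul(2, -83, Add(3, Mul(-4, -83))), Pow(3053, -1)) = Mul(Mul(2, -83, Add(3, 332)), Rational(1, 3053)) = Mul(Mul(2, -83, 335), Rational(1, 3053)) = Mul(-55610, Rational(1, 3053)) = Rational(-55610, 3053)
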